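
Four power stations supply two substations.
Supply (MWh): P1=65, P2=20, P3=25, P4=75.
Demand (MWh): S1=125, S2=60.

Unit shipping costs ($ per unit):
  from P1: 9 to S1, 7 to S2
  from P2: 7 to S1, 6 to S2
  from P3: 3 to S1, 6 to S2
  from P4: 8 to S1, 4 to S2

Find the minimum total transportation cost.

1160

Optimal allocation:
  P1→S1: 65 × $9 = $585
  P2→S1: 20 × $7 = $140
  P3→S1: 25 × $3 = $75
  P4→S1: 15 × $8 = $120
  P4→S2: 60 × $4 = $240
Total = 585 + 140 + 75 + 120 + 240 = $1160.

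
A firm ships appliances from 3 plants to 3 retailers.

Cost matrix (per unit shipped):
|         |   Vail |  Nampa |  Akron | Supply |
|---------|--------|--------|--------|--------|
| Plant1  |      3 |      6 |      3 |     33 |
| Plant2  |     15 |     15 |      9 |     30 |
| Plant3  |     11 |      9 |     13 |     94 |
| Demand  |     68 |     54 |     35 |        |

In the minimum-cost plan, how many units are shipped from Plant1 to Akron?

5

Optimal shipments:
  Plant1 to Vail: 28 units
  Plant1 to Akron: 5 units
  Plant2 to Akron: 30 units
  Plant3 to Vail: 40 units
  Plant3 to Nampa: 54 units
Total cost = 1295.
So Plant1→Akron carries 5 units.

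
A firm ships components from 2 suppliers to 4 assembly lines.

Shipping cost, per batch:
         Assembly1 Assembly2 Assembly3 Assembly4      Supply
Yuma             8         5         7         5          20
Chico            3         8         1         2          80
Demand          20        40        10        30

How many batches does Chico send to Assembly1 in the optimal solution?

20

Solving gives:
  Yuma→Assembly2: 20 × 5 = 100
  Chico→Assembly1: 20 × 3 = 60
  Chico→Assembly2: 20 × 8 = 160
  Chico→Assembly3: 10 × 1 = 10
  Chico→Assembly4: 30 × 2 = 60
Total cost = 390.
So Chico→Assembly1 carries 20 batches.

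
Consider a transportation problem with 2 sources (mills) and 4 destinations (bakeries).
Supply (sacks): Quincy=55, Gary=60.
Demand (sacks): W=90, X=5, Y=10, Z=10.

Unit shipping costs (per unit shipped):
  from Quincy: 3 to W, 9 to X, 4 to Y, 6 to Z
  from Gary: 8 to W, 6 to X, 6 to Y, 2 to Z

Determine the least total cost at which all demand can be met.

555

One minimum-cost allocation:
  Quincy→W: 55 × 3 = 165
  Gary→W: 35 × 8 = 280
  Gary→X: 5 × 6 = 30
  Gary→Y: 10 × 6 = 60
  Gary→Z: 10 × 2 = 20
Total = 165 + 280 + 30 + 60 + 20 = 555.
(Supply check: Quincy ships 55; Gary ships 60.)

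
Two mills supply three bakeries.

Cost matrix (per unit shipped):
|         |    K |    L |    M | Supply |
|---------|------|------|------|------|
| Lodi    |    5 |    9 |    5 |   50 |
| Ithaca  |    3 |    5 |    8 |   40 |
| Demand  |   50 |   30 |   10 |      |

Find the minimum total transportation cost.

430

A cheapest plan:
  Lodi→K: 40 sacks
  Lodi→M: 10 sacks
  Ithaca→K: 10 sacks
  Ithaca→L: 30 sacks
Total cost = 430.
(Supply check: Lodi ships 50; Ithaca ships 40.)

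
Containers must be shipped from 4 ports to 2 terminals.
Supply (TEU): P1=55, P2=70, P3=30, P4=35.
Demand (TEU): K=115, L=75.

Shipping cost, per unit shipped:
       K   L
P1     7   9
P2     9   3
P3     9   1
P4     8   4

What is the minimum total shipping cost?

1055

An optimal shipping plan:
  P1→K: 55 × 7 = 385
  P2→K: 25 × 9 = 225
  P2→L: 45 × 3 = 135
  P3→L: 30 × 1 = 30
  P4→K: 35 × 8 = 280
Total = 385 + 225 + 135 + 30 + 280 = 1055.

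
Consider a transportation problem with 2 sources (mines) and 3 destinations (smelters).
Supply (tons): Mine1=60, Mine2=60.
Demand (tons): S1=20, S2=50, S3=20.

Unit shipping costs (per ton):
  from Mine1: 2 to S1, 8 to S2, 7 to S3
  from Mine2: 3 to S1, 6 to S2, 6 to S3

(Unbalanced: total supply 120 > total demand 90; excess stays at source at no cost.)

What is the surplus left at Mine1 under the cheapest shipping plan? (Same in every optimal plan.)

30

Minimum-cost shipments:
  Mine1–S1: 20 × 2 = 40
  Mine1–S3: 10 × 7 = 70
  Mine2–S2: 50 × 6 = 300
  Mine2–S3: 10 × 6 = 60
Total cost = 470.
Mine1 ships 30 of its 60, leaving 30.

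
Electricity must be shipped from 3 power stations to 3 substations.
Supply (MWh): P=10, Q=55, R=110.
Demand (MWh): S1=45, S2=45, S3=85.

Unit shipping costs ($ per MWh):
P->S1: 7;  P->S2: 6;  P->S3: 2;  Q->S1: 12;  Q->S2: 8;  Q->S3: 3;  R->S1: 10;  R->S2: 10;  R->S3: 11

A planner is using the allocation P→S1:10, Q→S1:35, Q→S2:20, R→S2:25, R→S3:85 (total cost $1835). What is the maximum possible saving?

Current plan cost = 10·7 + 35·12 + 20·8 + 25·10 + 85·11 = $1835.
Optimal plan:
  P→S3: 10 × $2 = $20
  Q→S3: 55 × $3 = $165
  R→S1: 45 × $10 = $450
  R→S2: 45 × $10 = $450
  R→S3: 20 × $11 = $220
Optimal cost = $1305.
Saving = 1835 − 1305 = $530.

530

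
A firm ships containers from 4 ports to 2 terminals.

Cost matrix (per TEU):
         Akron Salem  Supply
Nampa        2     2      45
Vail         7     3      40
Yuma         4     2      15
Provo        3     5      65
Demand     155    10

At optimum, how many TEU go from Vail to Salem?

Solving gives:
  Nampa->Akron: 45 × 2 = 90
  Vail->Akron: 30 × 7 = 210
  Vail->Salem: 10 × 3 = 30
  Yuma->Akron: 15 × 4 = 60
  Provo->Akron: 65 × 3 = 195
Total cost = 585.
So Vail→Salem carries 10 TEU.

10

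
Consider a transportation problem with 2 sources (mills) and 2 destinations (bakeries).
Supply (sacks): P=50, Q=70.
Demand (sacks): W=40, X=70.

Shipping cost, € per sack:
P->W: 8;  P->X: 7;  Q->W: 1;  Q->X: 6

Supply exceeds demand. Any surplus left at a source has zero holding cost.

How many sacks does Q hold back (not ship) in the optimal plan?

An optimal plan:
  P→X: 40 sacks
  Q→W: 40 sacks
  Q→X: 30 sacks
Total cost = €500.
Q ships 70 of its 70, leaving 0.

0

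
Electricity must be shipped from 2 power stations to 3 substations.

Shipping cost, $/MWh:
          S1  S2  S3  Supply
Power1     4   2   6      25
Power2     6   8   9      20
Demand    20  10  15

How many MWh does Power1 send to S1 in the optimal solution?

The minimum-cost plan:
  Power1 to S2: 10 × $2 = $20
  Power1 to S3: 15 × $6 = $90
  Power2 to S1: 20 × $6 = $120
Total cost = $230.
The route Power1→S1 is not used.

0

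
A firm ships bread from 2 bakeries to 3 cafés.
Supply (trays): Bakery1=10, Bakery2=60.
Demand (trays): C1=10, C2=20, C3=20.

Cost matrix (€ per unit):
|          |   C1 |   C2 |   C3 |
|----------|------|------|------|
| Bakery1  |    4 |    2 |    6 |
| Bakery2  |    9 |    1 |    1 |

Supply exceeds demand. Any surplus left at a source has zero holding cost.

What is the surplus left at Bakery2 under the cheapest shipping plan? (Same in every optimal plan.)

20

An optimal plan:
  Bakery1→C1: 10 trays
  Bakery2→C2: 20 trays
  Bakery2→C3: 20 trays
Total cost = €80.
Bakery2 ships 40 of its 60, leaving 20.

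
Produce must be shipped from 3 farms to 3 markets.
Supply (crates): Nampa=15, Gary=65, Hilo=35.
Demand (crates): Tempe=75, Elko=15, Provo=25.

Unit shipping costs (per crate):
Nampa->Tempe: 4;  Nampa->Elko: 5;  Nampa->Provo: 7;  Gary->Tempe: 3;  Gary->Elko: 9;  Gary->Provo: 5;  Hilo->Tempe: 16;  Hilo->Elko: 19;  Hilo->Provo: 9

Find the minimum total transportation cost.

Optimal allocation:
  Nampa–Elko: 15 crates
  Gary–Tempe: 65 crates
  Hilo–Tempe: 10 crates
  Hilo–Provo: 25 crates
Total cost = 655.

655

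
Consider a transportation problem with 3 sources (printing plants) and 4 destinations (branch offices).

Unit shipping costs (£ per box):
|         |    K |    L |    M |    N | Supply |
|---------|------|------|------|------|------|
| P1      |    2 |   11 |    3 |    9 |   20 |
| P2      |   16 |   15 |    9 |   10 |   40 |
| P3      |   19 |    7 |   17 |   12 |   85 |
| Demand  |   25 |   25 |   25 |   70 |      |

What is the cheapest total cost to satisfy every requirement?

One minimum-cost allocation:
  P1→K: 20 boxes
  P2→K: 5 boxes
  P2→M: 25 boxes
  P2→N: 10 boxes
  P3→L: 25 boxes
  P3→N: 60 boxes
Total cost = £1340.

1340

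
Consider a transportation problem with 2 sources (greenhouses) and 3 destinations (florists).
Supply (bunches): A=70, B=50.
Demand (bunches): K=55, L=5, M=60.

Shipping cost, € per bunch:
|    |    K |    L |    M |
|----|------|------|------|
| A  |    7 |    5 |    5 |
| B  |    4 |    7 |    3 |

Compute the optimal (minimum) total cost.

A cheapest plan:
  A to K: 5 × €7 = €35
  A to L: 5 × €5 = €25
  A to M: 60 × €5 = €300
  B to K: 50 × €4 = €200
Total = 35 + 25 + 300 + 200 = €560.
(Supply check: A ships 70; B ships 50.)

560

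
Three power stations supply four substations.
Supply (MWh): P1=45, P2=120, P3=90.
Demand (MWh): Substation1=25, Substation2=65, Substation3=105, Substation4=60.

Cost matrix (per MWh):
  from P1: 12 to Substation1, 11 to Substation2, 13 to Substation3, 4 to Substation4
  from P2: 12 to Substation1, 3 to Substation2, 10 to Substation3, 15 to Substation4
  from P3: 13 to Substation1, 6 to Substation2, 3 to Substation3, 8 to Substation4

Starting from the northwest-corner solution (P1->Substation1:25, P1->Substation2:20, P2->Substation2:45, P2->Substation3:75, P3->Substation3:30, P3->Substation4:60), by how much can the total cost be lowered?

Current plan cost = 25·12 + 20·11 + 45·3 + 75·10 + 30·3 + 60·8 = 1975.
Optimal plan:
  P1 to Substation4: 45 MWh
  P2 to Substation1: 25 MWh
  P2 to Substation2: 65 MWh
  P2 to Substation3: 15 MWh
  P2 to Substation4: 15 MWh
  P3 to Substation3: 90 MWh
Optimal cost = 1320.
Saving = 1975 − 1320 = 655.

655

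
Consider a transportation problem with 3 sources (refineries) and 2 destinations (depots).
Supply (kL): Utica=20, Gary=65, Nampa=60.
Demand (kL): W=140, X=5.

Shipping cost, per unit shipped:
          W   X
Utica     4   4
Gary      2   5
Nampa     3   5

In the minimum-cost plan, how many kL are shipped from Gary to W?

Optimal shipments:
  Utica–W: 15 × 4 = 60
  Utica–X: 5 × 4 = 20
  Gary–W: 65 × 2 = 130
  Nampa–W: 60 × 3 = 180
Total cost = 390.
So Gary→W carries 65 kL.

65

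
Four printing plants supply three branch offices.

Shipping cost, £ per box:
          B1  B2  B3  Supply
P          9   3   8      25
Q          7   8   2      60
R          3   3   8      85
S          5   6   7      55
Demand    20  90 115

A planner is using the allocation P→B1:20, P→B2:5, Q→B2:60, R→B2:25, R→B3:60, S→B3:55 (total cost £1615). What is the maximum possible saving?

Current plan cost = 20·9 + 5·3 + 60·8 + 25·3 + 60·8 + 55·7 = £1615.
Optimal plan:
  P→B2: 25 × £3 = £75
  Q→B3: 60 × £2 = £120
  R→B1: 20 × £3 = £60
  R→B2: 65 × £3 = £195
  S→B3: 55 × £7 = £385
Optimal cost = £835.
Saving = 1615 − 835 = £780.

780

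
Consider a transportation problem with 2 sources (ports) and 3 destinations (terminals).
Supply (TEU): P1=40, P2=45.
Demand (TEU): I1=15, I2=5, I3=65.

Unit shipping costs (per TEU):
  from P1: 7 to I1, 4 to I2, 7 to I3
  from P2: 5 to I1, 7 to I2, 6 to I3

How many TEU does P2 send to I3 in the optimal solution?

Optimal shipments:
  P1–I2: 5 × 4 = 20
  P1–I3: 35 × 7 = 245
  P2–I1: 15 × 5 = 75
  P2–I3: 30 × 6 = 180
Total cost = 520.
So P2→I3 carries 30 TEU.

30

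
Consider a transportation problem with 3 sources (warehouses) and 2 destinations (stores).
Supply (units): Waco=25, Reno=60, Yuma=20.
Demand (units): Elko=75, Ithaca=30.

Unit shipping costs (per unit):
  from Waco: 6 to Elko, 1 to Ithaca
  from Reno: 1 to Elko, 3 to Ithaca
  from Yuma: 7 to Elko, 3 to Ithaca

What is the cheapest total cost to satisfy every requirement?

205

An optimal shipping plan:
  Waco to Ithaca: 25 × 1 = 25
  Reno to Elko: 60 × 1 = 60
  Yuma to Elko: 15 × 7 = 105
  Yuma to Ithaca: 5 × 3 = 15
Total = 25 + 60 + 105 + 15 = 205.
(Supply check: Waco ships 25; Reno ships 60; Yuma ships 20.)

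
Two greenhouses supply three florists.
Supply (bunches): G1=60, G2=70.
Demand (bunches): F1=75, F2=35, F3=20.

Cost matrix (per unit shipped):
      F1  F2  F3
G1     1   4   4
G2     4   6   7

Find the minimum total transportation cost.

470

Optimal allocation:
  G1–F1: 40 × 1 = 40
  G1–F3: 20 × 4 = 80
  G2–F1: 35 × 4 = 140
  G2–F2: 35 × 6 = 210
Total = 40 + 80 + 140 + 210 = 470.
(Supply check: G1 ships 60; G2 ships 70.)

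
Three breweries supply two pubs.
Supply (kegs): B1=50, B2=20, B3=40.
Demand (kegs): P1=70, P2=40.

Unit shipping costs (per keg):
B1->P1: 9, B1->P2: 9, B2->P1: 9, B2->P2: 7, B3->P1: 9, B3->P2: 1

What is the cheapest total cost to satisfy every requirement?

An optimal shipping plan:
  B1–P1: 50 × 9 = 450
  B2–P1: 20 × 9 = 180
  B3–P2: 40 × 1 = 40
Total = 450 + 180 + 40 = 670.
(Supply check: B1 ships 50; B2 ships 20; B3 ships 40.)

670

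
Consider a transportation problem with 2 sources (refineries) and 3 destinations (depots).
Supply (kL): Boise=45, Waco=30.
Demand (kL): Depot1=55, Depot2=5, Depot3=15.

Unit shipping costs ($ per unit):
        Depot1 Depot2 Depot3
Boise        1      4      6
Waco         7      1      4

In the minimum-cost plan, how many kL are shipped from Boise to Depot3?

Solving gives:
  Boise->Depot1: 45 × $1 = $45
  Waco->Depot1: 10 × $7 = $70
  Waco->Depot2: 5 × $1 = $5
  Waco->Depot3: 15 × $4 = $60
Total cost = $180.
The route Boise→Depot3 is not used.

0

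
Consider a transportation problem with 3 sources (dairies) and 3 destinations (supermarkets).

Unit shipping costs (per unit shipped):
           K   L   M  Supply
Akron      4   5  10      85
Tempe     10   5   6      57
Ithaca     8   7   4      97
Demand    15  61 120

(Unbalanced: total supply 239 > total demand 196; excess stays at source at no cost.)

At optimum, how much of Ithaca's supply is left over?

An optimal plan:
  Akron–K: 15 × 4 = 60
  Akron–L: 61 × 5 = 305
  Tempe–M: 23 × 6 = 138
  Ithaca–M: 97 × 4 = 388
Total cost = 891.
Ithaca ships 97 of its 97, leaving 0.

0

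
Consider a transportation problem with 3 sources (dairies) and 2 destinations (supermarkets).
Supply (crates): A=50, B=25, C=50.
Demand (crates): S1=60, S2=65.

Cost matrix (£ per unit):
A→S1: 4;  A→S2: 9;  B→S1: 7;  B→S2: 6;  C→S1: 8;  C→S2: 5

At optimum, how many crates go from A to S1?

50

Optimal shipments:
  A->S1: 50 × £4 = £200
  B->S1: 10 × £7 = £70
  B->S2: 15 × £6 = £90
  C->S2: 50 × £5 = £250
Total cost = £610.
So A→S1 carries 50 crates.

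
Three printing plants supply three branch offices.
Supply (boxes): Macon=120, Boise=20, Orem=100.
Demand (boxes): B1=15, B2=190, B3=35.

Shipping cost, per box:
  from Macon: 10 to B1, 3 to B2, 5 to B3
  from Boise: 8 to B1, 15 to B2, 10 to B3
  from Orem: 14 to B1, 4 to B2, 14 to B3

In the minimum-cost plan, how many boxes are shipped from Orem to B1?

0

The minimum-cost plan:
  Macon–B2: 90 × 3 = 270
  Macon–B3: 30 × 5 = 150
  Boise–B1: 15 × 8 = 120
  Boise–B3: 5 × 10 = 50
  Orem–B2: 100 × 4 = 400
Total cost = 990.
The route Orem→B1 is not used.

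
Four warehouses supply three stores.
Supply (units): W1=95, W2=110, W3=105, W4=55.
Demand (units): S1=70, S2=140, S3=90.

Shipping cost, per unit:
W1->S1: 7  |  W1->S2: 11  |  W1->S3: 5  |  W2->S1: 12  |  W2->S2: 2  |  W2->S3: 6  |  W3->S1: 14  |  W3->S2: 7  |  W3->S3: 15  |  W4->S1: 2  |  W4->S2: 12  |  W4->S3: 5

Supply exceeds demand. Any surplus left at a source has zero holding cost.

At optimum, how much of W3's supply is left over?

An optimal plan:
  W1 to S1: 15 units
  W1 to S3: 80 units
  W2 to S2: 100 units
  W2 to S3: 10 units
  W3 to S2: 40 units
  W4 to S1: 55 units
Total cost = 1155.
W3 ships 40 of its 105, leaving 65.

65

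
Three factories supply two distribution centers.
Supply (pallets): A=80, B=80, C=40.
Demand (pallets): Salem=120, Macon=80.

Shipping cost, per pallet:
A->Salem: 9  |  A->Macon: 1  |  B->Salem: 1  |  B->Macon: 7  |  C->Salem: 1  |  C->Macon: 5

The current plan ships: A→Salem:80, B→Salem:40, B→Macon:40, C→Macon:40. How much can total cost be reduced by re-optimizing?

Current plan cost = 80·9 + 40·1 + 40·7 + 40·5 = 1240.
Optimal plan:
  A->Macon: 80 × 1 = 80
  B->Salem: 80 × 1 = 80
  C->Salem: 40 × 1 = 40
Optimal cost = 200.
Saving = 1240 − 200 = 1040.

1040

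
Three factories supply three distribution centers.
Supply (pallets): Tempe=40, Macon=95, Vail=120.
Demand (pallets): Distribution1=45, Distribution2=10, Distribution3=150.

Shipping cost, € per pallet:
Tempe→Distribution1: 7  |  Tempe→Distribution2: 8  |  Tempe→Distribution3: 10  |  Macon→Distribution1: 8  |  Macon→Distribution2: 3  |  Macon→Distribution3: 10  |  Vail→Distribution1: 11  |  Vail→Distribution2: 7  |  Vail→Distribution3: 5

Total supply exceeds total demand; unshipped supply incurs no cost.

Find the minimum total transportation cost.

1250

One minimum-cost allocation:
  Tempe–Distribution1: 40 × €7 = €280
  Macon–Distribution1: 5 × €8 = €40
  Macon–Distribution2: 10 × €3 = €30
  Macon–Distribution3: 30 × €10 = €300
  Vail–Distribution3: 120 × €5 = €600
Total = 280 + 40 + 30 + 300 + 600 = €1250.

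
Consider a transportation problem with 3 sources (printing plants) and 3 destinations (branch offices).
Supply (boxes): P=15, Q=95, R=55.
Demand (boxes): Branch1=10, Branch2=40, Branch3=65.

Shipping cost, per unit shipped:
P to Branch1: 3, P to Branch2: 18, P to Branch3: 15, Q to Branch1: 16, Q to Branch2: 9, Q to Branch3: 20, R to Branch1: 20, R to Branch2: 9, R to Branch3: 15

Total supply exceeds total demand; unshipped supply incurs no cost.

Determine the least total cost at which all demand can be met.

1390

An optimal shipping plan:
  P–Branch1: 10 × 3 = 30
  P–Branch3: 5 × 15 = 75
  Q–Branch2: 40 × 9 = 360
  Q–Branch3: 5 × 20 = 100
  R–Branch3: 55 × 15 = 825
Total = 30 + 75 + 360 + 100 + 825 = 1390.
(Supply check: P ships 15; Q ships 45; R ships 55.)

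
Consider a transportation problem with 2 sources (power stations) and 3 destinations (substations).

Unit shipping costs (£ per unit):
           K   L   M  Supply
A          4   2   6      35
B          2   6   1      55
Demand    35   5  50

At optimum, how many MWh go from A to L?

5

The minimum-cost plan:
  A->K: 30 × £4 = £120
  A->L: 5 × £2 = £10
  B->K: 5 × £2 = £10
  B->M: 50 × £1 = £50
Total cost = £190.
So A→L carries 5 MWh.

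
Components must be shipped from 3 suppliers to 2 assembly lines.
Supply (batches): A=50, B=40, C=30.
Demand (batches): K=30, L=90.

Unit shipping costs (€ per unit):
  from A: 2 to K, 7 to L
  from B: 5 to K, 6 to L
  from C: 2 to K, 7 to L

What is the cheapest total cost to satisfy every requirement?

650

A cheapest plan:
  A–K: 30 × €2 = €60
  A–L: 20 × €7 = €140
  B–L: 40 × €6 = €240
  C–L: 30 × €7 = €210
Total = 60 + 140 + 240 + 210 = €650.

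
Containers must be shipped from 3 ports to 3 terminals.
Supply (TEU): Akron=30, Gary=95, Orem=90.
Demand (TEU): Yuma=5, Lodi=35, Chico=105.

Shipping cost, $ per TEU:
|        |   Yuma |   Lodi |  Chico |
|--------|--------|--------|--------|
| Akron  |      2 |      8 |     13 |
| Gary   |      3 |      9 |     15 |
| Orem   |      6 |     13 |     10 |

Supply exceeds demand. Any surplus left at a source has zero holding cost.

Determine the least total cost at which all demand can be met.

1410

Optimal allocation:
  Akron–Lodi: 15 TEU
  Akron–Chico: 15 TEU
  Gary–Yuma: 5 TEU
  Gary–Lodi: 20 TEU
  Orem–Chico: 90 TEU
Total cost = $1410.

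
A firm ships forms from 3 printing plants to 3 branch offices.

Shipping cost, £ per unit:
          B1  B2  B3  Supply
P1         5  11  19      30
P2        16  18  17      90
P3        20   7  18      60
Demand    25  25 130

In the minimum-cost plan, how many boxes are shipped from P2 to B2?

0

Solving gives:
  P1 to B1: 25 boxes
  P1 to B3: 5 boxes
  P2 to B3: 90 boxes
  P3 to B2: 25 boxes
  P3 to B3: 35 boxes
Total cost = £2555.
The route P2→B2 is not used.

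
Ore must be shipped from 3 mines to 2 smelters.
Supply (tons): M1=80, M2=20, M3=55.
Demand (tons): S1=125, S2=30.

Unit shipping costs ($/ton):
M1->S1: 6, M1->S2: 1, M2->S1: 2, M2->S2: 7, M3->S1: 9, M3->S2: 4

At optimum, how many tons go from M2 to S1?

Optimal shipments:
  M1 to S1: 50 tons
  M1 to S2: 30 tons
  M2 to S1: 20 tons
  M3 to S1: 55 tons
Total cost = $865.
So M2→S1 carries 20 tons.

20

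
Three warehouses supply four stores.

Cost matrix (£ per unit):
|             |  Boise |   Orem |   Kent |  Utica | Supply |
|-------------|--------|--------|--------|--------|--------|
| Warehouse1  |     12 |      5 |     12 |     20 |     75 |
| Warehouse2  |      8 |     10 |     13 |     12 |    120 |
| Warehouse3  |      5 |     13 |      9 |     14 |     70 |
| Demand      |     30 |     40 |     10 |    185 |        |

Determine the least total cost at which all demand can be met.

2970

One minimum-cost allocation:
  Warehouse1–Orem: 40 × £5 = £200
  Warehouse1–Kent: 10 × £12 = £120
  Warehouse1–Utica: 25 × £20 = £500
  Warehouse2–Utica: 120 × £12 = £1440
  Warehouse3–Boise: 30 × £5 = £150
  Warehouse3–Utica: 40 × £14 = £560
Total = 200 + 120 + 500 + 1440 + 150 + 560 = £2970.
(Supply check: Warehouse1 ships 75; Warehouse2 ships 120; Warehouse3 ships 70.)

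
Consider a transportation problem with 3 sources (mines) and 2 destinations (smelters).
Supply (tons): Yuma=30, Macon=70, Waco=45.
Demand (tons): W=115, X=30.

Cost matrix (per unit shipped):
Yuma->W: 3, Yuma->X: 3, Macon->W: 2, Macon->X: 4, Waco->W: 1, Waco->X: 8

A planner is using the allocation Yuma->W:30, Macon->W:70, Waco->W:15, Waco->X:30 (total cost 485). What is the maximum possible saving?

210

Current plan cost = 30·3 + 70·2 + 15·1 + 30·8 = 485.
Optimal plan:
  Yuma–X: 30 tons
  Macon–W: 70 tons
  Waco–W: 45 tons
Optimal cost = 275.
Saving = 485 − 275 = 210.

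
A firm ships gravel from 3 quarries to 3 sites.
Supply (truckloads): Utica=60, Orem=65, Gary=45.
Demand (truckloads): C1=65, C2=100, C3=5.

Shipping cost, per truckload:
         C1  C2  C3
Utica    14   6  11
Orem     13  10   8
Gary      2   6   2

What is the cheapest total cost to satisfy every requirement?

One minimum-cost allocation:
  Utica–C2: 60 × 6 = 360
  Orem–C1: 20 × 13 = 260
  Orem–C2: 40 × 10 = 400
  Orem–C3: 5 × 8 = 40
  Gary–C1: 45 × 2 = 90
Total = 360 + 260 + 400 + 40 + 90 = 1150.
(Supply check: Utica ships 60; Orem ships 65; Gary ships 45.)

1150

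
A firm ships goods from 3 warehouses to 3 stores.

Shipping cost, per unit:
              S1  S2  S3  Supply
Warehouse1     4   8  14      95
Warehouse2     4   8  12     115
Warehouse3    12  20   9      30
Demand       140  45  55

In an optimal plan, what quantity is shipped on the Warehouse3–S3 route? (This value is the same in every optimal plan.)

30

Optimal shipments:
  Warehouse1–S1: 50 × 4 = 200
  Warehouse1–S2: 45 × 8 = 360
  Warehouse2–S1: 90 × 4 = 360
  Warehouse2–S3: 25 × 12 = 300
  Warehouse3–S3: 30 × 9 = 270
Total cost = 1490.
So Warehouse3→S3 carries 30 units.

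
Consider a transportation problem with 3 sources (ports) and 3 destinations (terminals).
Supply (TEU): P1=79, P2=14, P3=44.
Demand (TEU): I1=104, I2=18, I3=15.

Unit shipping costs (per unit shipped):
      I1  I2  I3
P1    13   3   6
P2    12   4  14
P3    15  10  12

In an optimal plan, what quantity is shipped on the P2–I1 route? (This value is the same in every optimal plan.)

14

The minimum-cost plan:
  P1->I1: 46 × 13 = 598
  P1->I2: 18 × 3 = 54
  P1->I3: 15 × 6 = 90
  P2->I1: 14 × 12 = 168
  P3->I1: 44 × 15 = 660
Total cost = 1570.
So P2→I1 carries 14 TEU.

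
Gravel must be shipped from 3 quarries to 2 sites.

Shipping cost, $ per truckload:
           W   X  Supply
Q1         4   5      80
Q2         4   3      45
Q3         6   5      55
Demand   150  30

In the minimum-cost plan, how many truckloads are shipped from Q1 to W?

80

Solving gives:
  Q1→W: 80 × $4 = $320
  Q2→W: 45 × $4 = $180
  Q3→W: 25 × $6 = $150
  Q3→X: 30 × $5 = $150
Total cost = $800.
So Q1→W carries 80 truckloads.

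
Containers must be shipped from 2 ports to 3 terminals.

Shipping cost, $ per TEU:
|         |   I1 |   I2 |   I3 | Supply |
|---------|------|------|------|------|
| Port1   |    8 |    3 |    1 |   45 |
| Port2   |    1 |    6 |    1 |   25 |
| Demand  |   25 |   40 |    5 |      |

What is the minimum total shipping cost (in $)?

A cheapest plan:
  Port1 to I2: 40 × $3 = $120
  Port1 to I3: 5 × $1 = $5
  Port2 to I1: 25 × $1 = $25
Total = 120 + 5 + 25 = $150.
(Supply check: Port1 ships 45; Port2 ships 25.)

150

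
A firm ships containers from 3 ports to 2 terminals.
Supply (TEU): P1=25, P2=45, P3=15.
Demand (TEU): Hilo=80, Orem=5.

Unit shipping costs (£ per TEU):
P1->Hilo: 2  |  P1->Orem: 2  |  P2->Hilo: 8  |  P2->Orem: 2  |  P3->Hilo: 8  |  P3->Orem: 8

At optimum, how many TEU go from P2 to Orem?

5

Optimal shipments:
  P1 to Hilo: 25 TEU
  P2 to Hilo: 40 TEU
  P2 to Orem: 5 TEU
  P3 to Hilo: 15 TEU
Total cost = £500.
So P2→Orem carries 5 TEU.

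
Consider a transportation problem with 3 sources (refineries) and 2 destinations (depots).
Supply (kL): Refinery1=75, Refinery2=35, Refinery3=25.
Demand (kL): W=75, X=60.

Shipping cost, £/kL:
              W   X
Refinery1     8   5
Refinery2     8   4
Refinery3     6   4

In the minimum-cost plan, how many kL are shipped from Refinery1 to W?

Optimal shipments:
  Refinery1–W: 50 × £8 = £400
  Refinery1–X: 25 × £5 = £125
  Refinery2–X: 35 × £4 = £140
  Refinery3–W: 25 × £6 = £150
Total cost = £815.
So Refinery1→W carries 50 kL.

50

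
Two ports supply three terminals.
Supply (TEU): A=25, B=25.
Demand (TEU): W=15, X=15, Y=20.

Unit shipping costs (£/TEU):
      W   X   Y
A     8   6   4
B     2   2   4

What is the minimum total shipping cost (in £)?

An optimal shipping plan:
  A→X: 5 TEU
  A→Y: 20 TEU
  B→W: 15 TEU
  B→X: 10 TEU
Total cost = £160.

160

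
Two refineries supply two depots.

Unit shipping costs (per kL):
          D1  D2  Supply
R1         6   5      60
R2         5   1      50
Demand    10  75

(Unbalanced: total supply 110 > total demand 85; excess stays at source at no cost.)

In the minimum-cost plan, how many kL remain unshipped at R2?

0

An optimal plan:
  R1->D1: 10 × 6 = 60
  R1->D2: 25 × 5 = 125
  R2->D2: 50 × 1 = 50
Total cost = 235.
R2 ships 50 of its 50, leaving 0.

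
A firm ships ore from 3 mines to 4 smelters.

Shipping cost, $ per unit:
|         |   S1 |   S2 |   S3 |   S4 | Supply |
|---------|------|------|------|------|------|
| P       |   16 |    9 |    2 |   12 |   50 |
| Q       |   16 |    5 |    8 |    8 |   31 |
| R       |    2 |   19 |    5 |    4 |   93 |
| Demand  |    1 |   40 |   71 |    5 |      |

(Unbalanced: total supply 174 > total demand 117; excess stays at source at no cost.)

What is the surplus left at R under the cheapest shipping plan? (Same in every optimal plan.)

An optimal plan:
  P to S2: 9 × $9 = $81
  P to S3: 41 × $2 = $82
  Q to S2: 31 × $5 = $155
  R to S1: 1 × $2 = $2
  R to S3: 30 × $5 = $150
  R to S4: 5 × $4 = $20
Total cost = $490.
R ships 36 of its 93, leaving 57.

57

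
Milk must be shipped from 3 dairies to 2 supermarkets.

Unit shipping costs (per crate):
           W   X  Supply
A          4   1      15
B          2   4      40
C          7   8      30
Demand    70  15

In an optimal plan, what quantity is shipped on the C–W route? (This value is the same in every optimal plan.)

Optimal shipments:
  A->X: 15 × 1 = 15
  B->W: 40 × 2 = 80
  C->W: 30 × 7 = 210
Total cost = 305.
So C→W carries 30 crates.

30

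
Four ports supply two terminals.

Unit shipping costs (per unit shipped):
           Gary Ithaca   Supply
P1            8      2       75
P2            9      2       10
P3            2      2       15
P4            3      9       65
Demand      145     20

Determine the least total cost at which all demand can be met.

785

A cheapest plan:
  P1–Gary: 65 × 8 = 520
  P1–Ithaca: 10 × 2 = 20
  P2–Ithaca: 10 × 2 = 20
  P3–Gary: 15 × 2 = 30
  P4–Gary: 65 × 3 = 195
Total = 520 + 20 + 20 + 30 + 195 = 785.
(Supply check: P1 ships 75; P2 ships 10; P3 ships 15; P4 ships 65.)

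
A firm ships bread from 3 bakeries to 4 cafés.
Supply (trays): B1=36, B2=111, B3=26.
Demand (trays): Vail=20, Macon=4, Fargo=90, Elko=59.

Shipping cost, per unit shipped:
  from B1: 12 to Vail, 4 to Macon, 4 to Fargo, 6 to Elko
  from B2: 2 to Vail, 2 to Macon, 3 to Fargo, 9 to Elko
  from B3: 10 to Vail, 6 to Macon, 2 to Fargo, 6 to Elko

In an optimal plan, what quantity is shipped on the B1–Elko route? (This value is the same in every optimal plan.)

36

The minimum-cost plan:
  B1 to Elko: 36 × 6 = 216
  B2 to Vail: 20 × 2 = 40
  B2 to Macon: 4 × 2 = 8
  B2 to Fargo: 87 × 3 = 261
  B3 to Fargo: 3 × 2 = 6
  B3 to Elko: 23 × 6 = 138
Total cost = 669.
So B1→Elko carries 36 trays.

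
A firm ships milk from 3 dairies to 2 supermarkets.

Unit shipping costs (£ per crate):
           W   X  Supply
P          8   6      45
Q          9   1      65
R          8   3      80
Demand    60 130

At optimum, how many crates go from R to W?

Optimal shipments:
  P–W: 45 × £8 = £360
  Q–X: 65 × £1 = £65
  R–W: 15 × £8 = £120
  R–X: 65 × £3 = £195
Total cost = £740.
So R→W carries 15 crates.

15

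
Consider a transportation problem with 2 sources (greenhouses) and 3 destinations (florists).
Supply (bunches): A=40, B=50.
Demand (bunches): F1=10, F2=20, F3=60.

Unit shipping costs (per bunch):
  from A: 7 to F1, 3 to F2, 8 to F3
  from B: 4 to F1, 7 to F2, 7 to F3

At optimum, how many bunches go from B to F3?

40

The minimum-cost plan:
  A->F2: 20 × 3 = 60
  A->F3: 20 × 8 = 160
  B->F1: 10 × 4 = 40
  B->F3: 40 × 7 = 280
Total cost = 540.
So B→F3 carries 40 bunches.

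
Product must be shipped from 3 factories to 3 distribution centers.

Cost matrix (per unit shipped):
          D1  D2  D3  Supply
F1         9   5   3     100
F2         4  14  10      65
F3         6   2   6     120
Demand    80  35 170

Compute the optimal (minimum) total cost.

1140

Optimal allocation:
  F1→D3: 100 pallets
  F2→D1: 65 pallets
  F3→D1: 15 pallets
  F3→D2: 35 pallets
  F3→D3: 70 pallets
Total cost = 1140.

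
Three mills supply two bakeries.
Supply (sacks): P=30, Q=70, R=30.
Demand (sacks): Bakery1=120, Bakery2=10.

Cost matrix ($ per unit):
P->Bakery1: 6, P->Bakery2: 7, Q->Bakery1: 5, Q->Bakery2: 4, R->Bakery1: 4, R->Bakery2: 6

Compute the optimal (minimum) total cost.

One minimum-cost allocation:
  P to Bakery1: 30 × $6 = $180
  Q to Bakery1: 60 × $5 = $300
  Q to Bakery2: 10 × $4 = $40
  R to Bakery1: 30 × $4 = $120
Total = 180 + 300 + 40 + 120 = $640.

640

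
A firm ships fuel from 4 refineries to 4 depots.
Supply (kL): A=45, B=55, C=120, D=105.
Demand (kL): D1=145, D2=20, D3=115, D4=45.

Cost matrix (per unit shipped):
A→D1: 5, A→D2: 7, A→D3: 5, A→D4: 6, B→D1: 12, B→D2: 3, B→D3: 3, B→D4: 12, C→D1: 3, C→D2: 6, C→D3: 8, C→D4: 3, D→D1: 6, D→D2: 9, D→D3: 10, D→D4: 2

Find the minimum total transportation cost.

1320

An optimal shipping plan:
  A–D3: 45 kL
  B–D3: 55 kL
  C–D1: 100 kL
  C–D2: 20 kL
  D–D1: 45 kL
  D–D3: 15 kL
  D–D4: 45 kL
Total cost = 1320.
(Supply check: A ships 45; B ships 55; C ships 120; D ships 105.)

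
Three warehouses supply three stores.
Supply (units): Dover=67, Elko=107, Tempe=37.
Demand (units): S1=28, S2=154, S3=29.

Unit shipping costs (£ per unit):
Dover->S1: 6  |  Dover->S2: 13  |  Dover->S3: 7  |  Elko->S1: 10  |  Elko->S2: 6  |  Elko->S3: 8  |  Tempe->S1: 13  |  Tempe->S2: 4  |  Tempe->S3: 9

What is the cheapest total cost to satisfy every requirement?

An optimal shipping plan:
  Dover to S1: 28 units
  Dover to S2: 10 units
  Dover to S3: 29 units
  Elko to S2: 107 units
  Tempe to S2: 37 units
Total cost = £1291.

1291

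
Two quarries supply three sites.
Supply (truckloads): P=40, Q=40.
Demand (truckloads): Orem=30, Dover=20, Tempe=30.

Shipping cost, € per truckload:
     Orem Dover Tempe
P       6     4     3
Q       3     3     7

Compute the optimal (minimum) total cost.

250

Optimal allocation:
  P–Dover: 10 × €4 = €40
  P–Tempe: 30 × €3 = €90
  Q–Orem: 30 × €3 = €90
  Q–Dover: 10 × €3 = €30
Total = 40 + 90 + 90 + 30 = €250.
(Supply check: P ships 40; Q ships 40.)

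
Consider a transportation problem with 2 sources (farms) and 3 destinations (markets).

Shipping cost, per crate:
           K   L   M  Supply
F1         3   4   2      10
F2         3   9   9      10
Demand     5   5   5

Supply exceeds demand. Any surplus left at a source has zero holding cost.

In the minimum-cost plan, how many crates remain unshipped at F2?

5

An optimal plan:
  F1→L: 5 crates
  F1→M: 5 crates
  F2→K: 5 crates
Total cost = 45.
F2 ships 5 of its 10, leaving 5.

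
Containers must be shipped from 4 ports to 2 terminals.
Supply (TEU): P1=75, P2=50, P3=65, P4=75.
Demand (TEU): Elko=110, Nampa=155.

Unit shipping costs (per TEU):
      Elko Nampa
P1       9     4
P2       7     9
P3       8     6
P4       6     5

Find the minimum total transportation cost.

1475

A cheapest plan:
  P1->Nampa: 75 × 4 = 300
  P2->Elko: 50 × 7 = 350
  P3->Nampa: 65 × 6 = 390
  P4->Elko: 60 × 6 = 360
  P4->Nampa: 15 × 5 = 75
Total = 300 + 350 + 390 + 360 + 75 = 1475.
(Supply check: P1 ships 75; P2 ships 50; P3 ships 65; P4 ships 75.)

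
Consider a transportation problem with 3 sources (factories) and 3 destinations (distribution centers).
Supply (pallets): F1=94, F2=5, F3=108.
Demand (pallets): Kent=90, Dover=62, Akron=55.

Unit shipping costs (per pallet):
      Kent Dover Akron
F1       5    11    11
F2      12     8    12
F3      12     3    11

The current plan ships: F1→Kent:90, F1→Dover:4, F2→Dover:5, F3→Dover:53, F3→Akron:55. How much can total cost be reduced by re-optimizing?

52

Current plan cost = 90·5 + 4·11 + 5·8 + 53·3 + 55·11 = 1298.
Optimal plan:
  F1→Kent: 90 × 5 = 450
  F1→Akron: 4 × 11 = 44
  F2→Akron: 5 × 12 = 60
  F3→Dover: 62 × 3 = 186
  F3→Akron: 46 × 11 = 506
Optimal cost = 1246.
Saving = 1298 − 1246 = 52.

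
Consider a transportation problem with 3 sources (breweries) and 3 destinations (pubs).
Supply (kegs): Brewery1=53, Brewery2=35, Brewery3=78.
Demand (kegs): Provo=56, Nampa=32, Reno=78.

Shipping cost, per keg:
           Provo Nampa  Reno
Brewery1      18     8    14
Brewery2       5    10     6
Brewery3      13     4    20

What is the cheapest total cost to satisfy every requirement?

One minimum-cost allocation:
  Brewery1–Reno: 53 × 14 = 742
  Brewery2–Provo: 10 × 5 = 50
  Brewery2–Reno: 25 × 6 = 150
  Brewery3–Provo: 46 × 13 = 598
  Brewery3–Nampa: 32 × 4 = 128
Total = 742 + 50 + 150 + 598 + 128 = 1668.
(Supply check: Brewery1 ships 53; Brewery2 ships 35; Brewery3 ships 78.)

1668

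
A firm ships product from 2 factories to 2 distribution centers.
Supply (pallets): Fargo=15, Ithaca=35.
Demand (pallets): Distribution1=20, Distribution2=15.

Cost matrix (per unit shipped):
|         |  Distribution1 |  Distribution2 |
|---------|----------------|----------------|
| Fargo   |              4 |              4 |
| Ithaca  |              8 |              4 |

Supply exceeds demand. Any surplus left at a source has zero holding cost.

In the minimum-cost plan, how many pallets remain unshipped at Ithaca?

15

Minimum-cost shipments:
  Fargo→Distribution1: 15 × 4 = 60
  Ithaca→Distribution1: 5 × 8 = 40
  Ithaca→Distribution2: 15 × 4 = 60
Total cost = 160.
Ithaca ships 20 of its 35, leaving 15.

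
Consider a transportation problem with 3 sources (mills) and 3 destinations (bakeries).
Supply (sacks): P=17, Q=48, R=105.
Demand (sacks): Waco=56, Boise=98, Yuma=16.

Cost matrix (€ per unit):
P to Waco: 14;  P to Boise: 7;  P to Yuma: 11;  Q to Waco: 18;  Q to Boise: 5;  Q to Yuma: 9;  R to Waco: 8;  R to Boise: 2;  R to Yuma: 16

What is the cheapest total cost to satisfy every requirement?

A cheapest plan:
  P→Boise: 1 × €7 = €7
  P→Yuma: 16 × €11 = €176
  Q→Boise: 48 × €5 = €240
  R→Waco: 56 × €8 = €448
  R→Boise: 49 × €2 = €98
Total = 7 + 176 + 240 + 448 + 98 = €969.
(Supply check: P ships 17; Q ships 48; R ships 105.)

969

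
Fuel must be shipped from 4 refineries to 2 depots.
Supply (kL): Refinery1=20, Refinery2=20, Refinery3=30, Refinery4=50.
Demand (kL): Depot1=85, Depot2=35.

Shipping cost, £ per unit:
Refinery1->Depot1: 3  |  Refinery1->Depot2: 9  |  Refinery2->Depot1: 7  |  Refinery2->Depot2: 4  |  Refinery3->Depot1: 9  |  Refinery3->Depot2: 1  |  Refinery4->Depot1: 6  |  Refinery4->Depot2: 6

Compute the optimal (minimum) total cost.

One minimum-cost allocation:
  Refinery1->Depot1: 20 kL
  Refinery2->Depot1: 15 kL
  Refinery2->Depot2: 5 kL
  Refinery3->Depot2: 30 kL
  Refinery4->Depot1: 50 kL
Total cost = £515.

515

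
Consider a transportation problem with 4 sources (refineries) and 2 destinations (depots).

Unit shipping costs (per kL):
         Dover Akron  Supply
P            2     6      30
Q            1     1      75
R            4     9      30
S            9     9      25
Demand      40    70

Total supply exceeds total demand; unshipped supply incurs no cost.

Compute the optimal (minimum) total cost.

155

An optimal shipping plan:
  P→Dover: 30 × 2 = 60
  Q→Dover: 5 × 1 = 5
  Q→Akron: 70 × 1 = 70
  R→Dover: 5 × 4 = 20
Total = 60 + 5 + 70 + 20 = 155.
(Supply check: P ships 30; Q ships 75; R ships 5; S ships 0.)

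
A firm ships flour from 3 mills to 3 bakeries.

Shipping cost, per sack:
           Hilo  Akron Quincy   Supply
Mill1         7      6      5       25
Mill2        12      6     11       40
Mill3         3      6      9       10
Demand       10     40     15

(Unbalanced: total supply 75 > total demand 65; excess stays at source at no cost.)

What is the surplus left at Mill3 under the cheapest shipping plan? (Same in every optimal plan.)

An optimal plan:
  Mill1->Akron: 10 sacks
  Mill1->Quincy: 15 sacks
  Mill2->Akron: 30 sacks
  Mill3->Hilo: 10 sacks
Total cost = 345.
Mill3 ships 10 of its 10, leaving 0.

0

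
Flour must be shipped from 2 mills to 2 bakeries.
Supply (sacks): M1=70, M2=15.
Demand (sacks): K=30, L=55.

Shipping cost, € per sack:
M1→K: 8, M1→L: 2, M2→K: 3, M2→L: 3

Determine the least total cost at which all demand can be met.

Optimal allocation:
  M1–K: 15 sacks
  M1–L: 55 sacks
  M2–K: 15 sacks
Total cost = €275.
(Supply check: M1 ships 70; M2 ships 15.)

275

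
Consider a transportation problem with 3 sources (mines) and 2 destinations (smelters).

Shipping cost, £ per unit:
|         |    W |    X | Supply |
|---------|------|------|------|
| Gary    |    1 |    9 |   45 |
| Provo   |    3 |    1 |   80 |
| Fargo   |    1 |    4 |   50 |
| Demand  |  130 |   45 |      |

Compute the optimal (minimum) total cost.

A cheapest plan:
  Gary–W: 45 tons
  Provo–W: 35 tons
  Provo–X: 45 tons
  Fargo–W: 50 tons
Total cost = £245.
(Supply check: Gary ships 45; Provo ships 80; Fargo ships 50.)

245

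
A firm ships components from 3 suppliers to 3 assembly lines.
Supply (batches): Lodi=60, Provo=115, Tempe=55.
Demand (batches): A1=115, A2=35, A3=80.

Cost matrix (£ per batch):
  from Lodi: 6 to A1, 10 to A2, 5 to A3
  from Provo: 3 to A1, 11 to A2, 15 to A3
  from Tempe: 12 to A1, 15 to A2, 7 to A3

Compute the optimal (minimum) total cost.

1205

Optimal allocation:
  Lodi→A2: 35 × £10 = £350
  Lodi→A3: 25 × £5 = £125
  Provo→A1: 115 × £3 = £345
  Tempe→A3: 55 × £7 = £385
Total = 350 + 125 + 345 + 385 = £1205.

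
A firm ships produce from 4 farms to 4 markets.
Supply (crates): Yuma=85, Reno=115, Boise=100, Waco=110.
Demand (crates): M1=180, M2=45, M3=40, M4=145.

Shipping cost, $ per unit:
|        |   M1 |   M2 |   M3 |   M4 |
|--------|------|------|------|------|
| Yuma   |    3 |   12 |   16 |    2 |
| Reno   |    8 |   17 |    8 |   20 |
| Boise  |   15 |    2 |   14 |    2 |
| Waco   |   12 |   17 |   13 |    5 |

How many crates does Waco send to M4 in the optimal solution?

Solving gives:
  Yuma–M1: 85 × $3 = $255
  Reno–M1: 75 × $8 = $600
  Reno–M3: 40 × $8 = $320
  Boise–M2: 45 × $2 = $90
  Boise–M4: 55 × $2 = $110
  Waco–M1: 20 × $12 = $240
  Waco–M4: 90 × $5 = $450
Total cost = $2065.
So Waco→M4 carries 90 crates.

90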